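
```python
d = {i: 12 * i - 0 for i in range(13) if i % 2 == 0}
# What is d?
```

{0: 0, 2: 24, 4: 48, 6: 72, 8: 96, 10: 120, 12: 144}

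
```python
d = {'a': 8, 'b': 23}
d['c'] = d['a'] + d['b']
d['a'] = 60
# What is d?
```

After line 1: d = {'a': 8, 'b': 23}
After line 2 (d['c'] = 8 + 23): d = {'a': 8, 'b': 23, 'c': 31}
After line 3: d = {'a': 60, 'b': 23, 'c': 31}

{'a': 60, 'b': 23, 'c': 31}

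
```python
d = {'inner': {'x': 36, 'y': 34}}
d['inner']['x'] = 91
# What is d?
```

After line 1: d = {'inner': {'x': 36, 'y': 34}}
After line 2 (inner x overwritten): d = {'inner': {'x': 91, 'y': 34}}

{'inner': {'x': 91, 'y': 34}}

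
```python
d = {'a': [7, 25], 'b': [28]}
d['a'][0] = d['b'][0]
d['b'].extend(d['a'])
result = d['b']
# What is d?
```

After line 1: d = {'a': [7, 25], 'b': [28]}
After line 2 (a[0] = b[0] = 28): d = {'a': [28, 25], 'b': [28]}
After line 3 (b.extend(a) appends [28, 25]): d = {'a': [28, 25], 'b': [28, 28, 25]}
After line 4: result = d['b'] = [28, 28, 25]

{'a': [28, 25], 'b': [28, 28, 25]}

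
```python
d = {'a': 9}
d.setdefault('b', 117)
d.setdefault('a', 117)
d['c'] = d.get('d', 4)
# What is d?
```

After line 1: d = {'a': 9}
After line 2 (setdefault adds 'b'=117): d = {'a': 9, 'b': 117}
After line 3 (setdefault 'a' no-op, already exists): d = {'a': 9, 'b': 117}
After line 4 (get('d', 4) returns default since 'd' not in d): d = {'a': 9, 'b': 117, 'c': 4}

{'a': 9, 'b': 117, 'c': 4}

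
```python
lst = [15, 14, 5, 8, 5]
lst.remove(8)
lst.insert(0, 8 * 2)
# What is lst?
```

After line 1: lst = [15, 14, 5, 8, 5]
After line 2 (remove first 8): lst = [15, 14, 5, 5]
After line 3 (insert 16 at index 0): lst = [16, 15, 14, 5, 5]

[16, 15, 14, 5, 5]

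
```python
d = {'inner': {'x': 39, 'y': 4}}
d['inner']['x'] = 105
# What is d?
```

After line 1: d = {'inner': {'x': 39, 'y': 4}}
After line 2 (inner x overwritten): d = {'inner': {'x': 105, 'y': 4}}

{'inner': {'x': 105, 'y': 4}}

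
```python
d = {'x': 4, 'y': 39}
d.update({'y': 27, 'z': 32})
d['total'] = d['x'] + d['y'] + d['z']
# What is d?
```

After line 1: d = {'x': 4, 'y': 39}
After line 2 (y overwritten, z added): d = {'x': 4, 'y': 27, 'z': 32}
After line 3 (total = 4 + 27 + 32 = 63): d = {'x': 4, 'y': 27, 'z': 32, 'total': 63}

{'x': 4, 'y': 27, 'z': 32, 'total': 63}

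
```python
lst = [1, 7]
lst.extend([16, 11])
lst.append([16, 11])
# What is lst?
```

After line 1: lst = [1, 7]
After line 2 (extend unpacks [16, 11]): lst = [1, 7, 16, 11]
After line 3 (append adds [16, 11] as single element): lst = [1, 7, 16, 11, [16, 11]]

[1, 7, 16, 11, [16, 11]]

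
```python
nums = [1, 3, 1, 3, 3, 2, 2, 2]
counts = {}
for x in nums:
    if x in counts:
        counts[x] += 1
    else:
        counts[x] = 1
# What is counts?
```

Initial: counts = {}, nums = [1, 3, 1, 3, 3, 2, 2, 2]
See 1: counts = {1: 1}
See 3: counts = {1: 1, 3: 1}
See 1: counts = {1: 2, 3: 1}
See 3: counts = {1: 2, 3: 2}
See 3: counts = {1: 2, 3: 3}
See 2: counts = {1: 2, 3: 3, 2: 1}
See 2: counts = {1: 2, 3: 3, 2: 2}
See 2: counts = {1: 2, 3: 3, 2: 3}

{1: 2, 3: 3, 2: 3}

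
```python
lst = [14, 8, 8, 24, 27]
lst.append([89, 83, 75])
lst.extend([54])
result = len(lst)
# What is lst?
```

After line 1: lst = [14, 8, 8, 24, 27]
After line 2 (append adds [89, 83, 75] as single element): lst = [14, 8, 8, 24, 27, [89, 83, 75]]
After line 3 (extend unpacks [54], adds 54): lst = [14, 8, 8, 24, 27, [89, 83, 75], 54]
After line 4: result = len(lst) = 7

[14, 8, 8, 24, 27, [89, 83, 75], 54]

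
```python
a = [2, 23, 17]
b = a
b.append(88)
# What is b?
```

After line 1: a = [2, 23, 17]
After line 2 (b = a is an alias, same object): a = [2, 23, 17], b = [2, 23, 17]
After line 3 (b.append mutates the shared list): a = [2, 23, 17, 88], b = [2, 23, 17, 88]

[2, 23, 17, 88]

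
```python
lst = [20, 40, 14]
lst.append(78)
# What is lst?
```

[20, 40, 14, 78]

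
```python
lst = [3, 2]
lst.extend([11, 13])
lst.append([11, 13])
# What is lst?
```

After line 1: lst = [3, 2]
After line 2 (extend unpacks [11, 13]): lst = [3, 2, 11, 13]
After line 3 (append adds [11, 13] as single element): lst = [3, 2, 11, 13, [11, 13]]

[3, 2, 11, 13, [11, 13]]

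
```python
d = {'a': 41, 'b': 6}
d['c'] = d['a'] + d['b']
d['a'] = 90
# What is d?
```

After line 1: d = {'a': 41, 'b': 6}
After line 2 (d['c'] = 41 + 6): d = {'a': 41, 'b': 6, 'c': 47}
After line 3: d = {'a': 90, 'b': 6, 'c': 47}

{'a': 90, 'b': 6, 'c': 47}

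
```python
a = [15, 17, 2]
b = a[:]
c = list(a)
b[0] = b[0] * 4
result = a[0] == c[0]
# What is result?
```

After line 1: a = [15, 17, 2]
After line 2 (b = a[:], copy): a = [15, 17, 2], b = [15, 17, 2]
After line 3 (c = list(a) is a copy, new object): c = [15, 17, 2]
After line 4 (b[0] = 15 * 4 = 60; only b mutates (copy)): a = [15, 17, 2], b = [60, 17, 2], c = [15, 17, 2]
After line 5 (a[0] = 15, c[0] = 15; result = True)

True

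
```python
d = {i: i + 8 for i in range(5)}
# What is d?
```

{0: 8, 1: 9, 2: 10, 3: 11, 4: 12}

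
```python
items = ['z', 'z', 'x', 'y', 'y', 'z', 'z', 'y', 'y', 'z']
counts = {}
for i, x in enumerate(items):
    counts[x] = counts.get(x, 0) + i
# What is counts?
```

Initial: counts = {}, items = ['z', 'z', 'x', 'y', 'y', 'z', 'z', 'y', 'y', 'z']
i=0, x='z': counts = {'z': 0}
i=1, x='z': counts = {'z': 1}
i=2, x='x': counts = {'z': 1, 'x': 2}
i=3, x='y': counts = {'z': 1, 'x': 2, 'y': 3}
i=4, x='y': counts = {'z': 1, 'x': 2, 'y': 7}
i=5, x='z': counts = {'z': 6, 'x': 2, 'y': 7}
i=6, x='z': counts = {'z': 12, 'x': 2, 'y': 7}
i=7, x='y': counts = {'z': 12, 'x': 2, 'y': 14}
i=8, x='y': counts = {'z': 12, 'x': 2, 'y': 22}
i=9, x='z': counts = {'z': 21, 'x': 2, 'y': 22}

{'z': 21, 'x': 2, 'y': 22}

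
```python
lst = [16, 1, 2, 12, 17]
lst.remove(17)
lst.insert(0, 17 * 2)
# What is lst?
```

After line 1: lst = [16, 1, 2, 12, 17]
After line 2 (remove first 17): lst = [16, 1, 2, 12]
After line 3 (insert 34 at index 0): lst = [34, 16, 1, 2, 12]

[34, 16, 1, 2, 12]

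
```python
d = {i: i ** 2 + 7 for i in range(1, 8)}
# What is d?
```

{1: 8, 2: 11, 3: 16, 4: 23, 5: 32, 6: 43, 7: 56}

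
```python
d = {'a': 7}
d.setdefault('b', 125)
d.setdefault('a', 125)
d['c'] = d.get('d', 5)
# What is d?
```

After line 1: d = {'a': 7}
After line 2 (setdefault adds 'b'=125): d = {'a': 7, 'b': 125}
After line 3 (setdefault 'a' no-op, already exists): d = {'a': 7, 'b': 125}
After line 4 (get('d', 5) returns default since 'd' not in d): d = {'a': 7, 'b': 125, 'c': 5}

{'a': 7, 'b': 125, 'c': 5}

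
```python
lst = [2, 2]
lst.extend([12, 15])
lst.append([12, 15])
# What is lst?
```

After line 1: lst = [2, 2]
After line 2 (extend unpacks [12, 15]): lst = [2, 2, 12, 15]
After line 3 (append adds [12, 15] as single element): lst = [2, 2, 12, 15, [12, 15]]

[2, 2, 12, 15, [12, 15]]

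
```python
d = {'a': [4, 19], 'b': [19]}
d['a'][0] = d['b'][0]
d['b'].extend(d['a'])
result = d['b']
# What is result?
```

After line 1: d = {'a': [4, 19], 'b': [19]}
After line 2 (a[0] = b[0] = 19): d = {'a': [19, 19], 'b': [19]}
After line 3 (b.extend(a) appends [19, 19]): d = {'a': [19, 19], 'b': [19, 19, 19]}
After line 4: result = d['b'] = [19, 19, 19]

[19, 19, 19]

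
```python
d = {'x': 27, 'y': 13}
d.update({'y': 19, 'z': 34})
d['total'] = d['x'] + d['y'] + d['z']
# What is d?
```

After line 1: d = {'x': 27, 'y': 13}
After line 2 (y overwritten, z added): d = {'x': 27, 'y': 19, 'z': 34}
After line 3 (total = 27 + 19 + 34 = 80): d = {'x': 27, 'y': 19, 'z': 34, 'total': 80}

{'x': 27, 'y': 19, 'z': 34, 'total': 80}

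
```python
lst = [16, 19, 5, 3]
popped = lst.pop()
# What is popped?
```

3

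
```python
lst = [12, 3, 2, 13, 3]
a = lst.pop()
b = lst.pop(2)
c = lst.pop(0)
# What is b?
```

After line 1: lst = [12, 3, 2, 13, 3]
After line 2 (pop() -> a = 3): lst = [12, 3, 2, 13]
After line 3 (pop(2) -> b = 2): lst = [12, 3, 13]
After line 4 (pop(0) -> c = 12): lst = [3, 13]

2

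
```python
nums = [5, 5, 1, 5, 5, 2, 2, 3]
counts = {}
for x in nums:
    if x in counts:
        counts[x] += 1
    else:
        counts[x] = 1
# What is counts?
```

Initial: counts = {}, nums = [5, 5, 1, 5, 5, 2, 2, 3]
See 5: counts = {5: 1}
See 5: counts = {5: 2}
See 1: counts = {5: 2, 1: 1}
See 5: counts = {5: 3, 1: 1}
See 5: counts = {5: 4, 1: 1}
See 2: counts = {5: 4, 1: 1, 2: 1}
See 2: counts = {5: 4, 1: 1, 2: 2}
See 3: counts = {5: 4, 1: 1, 2: 2, 3: 1}

{5: 4, 1: 1, 2: 2, 3: 1}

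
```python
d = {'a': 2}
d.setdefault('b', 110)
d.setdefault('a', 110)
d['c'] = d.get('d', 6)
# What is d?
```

After line 1: d = {'a': 2}
After line 2 (setdefault adds 'b'=110): d = {'a': 2, 'b': 110}
After line 3 (setdefault 'a' no-op, already exists): d = {'a': 2, 'b': 110}
After line 4 (get('d', 6) returns default since 'd' not in d): d = {'a': 2, 'b': 110, 'c': 6}

{'a': 2, 'b': 110, 'c': 6}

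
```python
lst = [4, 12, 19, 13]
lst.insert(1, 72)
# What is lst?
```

[4, 72, 12, 19, 13]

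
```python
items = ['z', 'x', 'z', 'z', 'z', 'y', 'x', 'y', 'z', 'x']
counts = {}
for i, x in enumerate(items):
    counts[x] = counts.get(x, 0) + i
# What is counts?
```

Initial: counts = {}, items = ['z', 'x', 'z', 'z', 'z', 'y', 'x', 'y', 'z', 'x']
i=0, x='z': counts = {'z': 0}
i=1, x='x': counts = {'z': 0, 'x': 1}
i=2, x='z': counts = {'z': 2, 'x': 1}
i=3, x='z': counts = {'z': 5, 'x': 1}
i=4, x='z': counts = {'z': 9, 'x': 1}
i=5, x='y': counts = {'z': 9, 'x': 1, 'y': 5}
i=6, x='x': counts = {'z': 9, 'x': 7, 'y': 5}
i=7, x='y': counts = {'z': 9, 'x': 7, 'y': 12}
i=8, x='z': counts = {'z': 17, 'x': 7, 'y': 12}
i=9, x='x': counts = {'z': 17, 'x': 16, 'y': 12}

{'z': 17, 'x': 16, 'y': 12}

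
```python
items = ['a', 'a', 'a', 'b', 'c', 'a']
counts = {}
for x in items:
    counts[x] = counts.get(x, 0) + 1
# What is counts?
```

Initial: counts = {}, items = ['a', 'a', 'a', 'b', 'c', 'a']
See 'a': counts = {'a': 1}
See 'a': counts = {'a': 2}
See 'a': counts = {'a': 3}
See 'b': counts = {'a': 3, 'b': 1}
See 'c': counts = {'a': 3, 'b': 1, 'c': 1}
See 'a': counts = {'a': 4, 'b': 1, 'c': 1}

{'a': 4, 'b': 1, 'c': 1}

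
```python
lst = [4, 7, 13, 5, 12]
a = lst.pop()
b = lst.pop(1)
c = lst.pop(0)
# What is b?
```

After line 1: lst = [4, 7, 13, 5, 12]
After line 2 (pop() -> a = 12): lst = [4, 7, 13, 5]
After line 3 (pop(1) -> b = 7): lst = [4, 13, 5]
After line 4 (pop(0) -> c = 4): lst = [13, 5]

7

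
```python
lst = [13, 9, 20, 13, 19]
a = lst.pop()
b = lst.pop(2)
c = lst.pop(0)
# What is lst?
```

After line 1: lst = [13, 9, 20, 13, 19]
After line 2 (pop() -> a = 19): lst = [13, 9, 20, 13]
After line 3 (pop(2) -> b = 20): lst = [13, 9, 13]
After line 4 (pop(0) -> c = 13): lst = [9, 13]

[9, 13]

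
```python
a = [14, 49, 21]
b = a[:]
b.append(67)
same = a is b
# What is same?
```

After line 1: a = [14, 49, 21]
After line 2 (b = a[:] is a shallow copy, new object): a = [14, 49, 21], b = [14, 49, 21]
After line 3 (append only mutates b): a = [14, 49, 21], b = [14, 49, 21, 67]
After line 4 (same = a is b; different objects -> False): same = False

False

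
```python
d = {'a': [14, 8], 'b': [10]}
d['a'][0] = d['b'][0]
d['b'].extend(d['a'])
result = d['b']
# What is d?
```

After line 1: d = {'a': [14, 8], 'b': [10]}
After line 2 (a[0] = b[0] = 10): d = {'a': [10, 8], 'b': [10]}
After line 3 (b.extend(a) appends [10, 8]): d = {'a': [10, 8], 'b': [10, 10, 8]}
After line 4: result = d['b'] = [10, 10, 8]

{'a': [10, 8], 'b': [10, 10, 8]}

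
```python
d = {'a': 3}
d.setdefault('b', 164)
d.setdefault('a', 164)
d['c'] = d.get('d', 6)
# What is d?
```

After line 1: d = {'a': 3}
After line 2 (setdefault adds 'b'=164): d = {'a': 3, 'b': 164}
After line 3 (setdefault 'a' no-op, already exists): d = {'a': 3, 'b': 164}
After line 4 (get('d', 6) returns default since 'd' not in d): d = {'a': 3, 'b': 164, 'c': 6}

{'a': 3, 'b': 164, 'c': 6}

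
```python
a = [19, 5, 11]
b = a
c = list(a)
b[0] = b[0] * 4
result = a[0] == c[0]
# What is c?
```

After line 1: a = [19, 5, 11]
After line 2 (b = a, alias): a = [19, 5, 11], b = [19, 5, 11]
After line 3 (c = list(a) is a copy, new object): c = [19, 5, 11]
After line 4 (b[0] = 19 * 4 = 76; mutates shared a/b): a = b = [76, 5, 11], c = [19, 5, 11]
After line 5 (a[0] = 76, c[0] = 19; result = False)

[19, 5, 11]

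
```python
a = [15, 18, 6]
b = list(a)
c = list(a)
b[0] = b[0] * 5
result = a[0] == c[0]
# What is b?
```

After line 1: a = [15, 18, 6]
After line 2 (b = list(a), copy): a = [15, 18, 6], b = [15, 18, 6]
After line 3 (c = list(a) is a copy, new object): c = [15, 18, 6]
After line 4 (b[0] = 15 * 5 = 75; only b mutates (copy)): a = [15, 18, 6], b = [75, 18, 6], c = [15, 18, 6]
After line 5 (a[0] = 15, c[0] = 15; result = True)

[75, 18, 6]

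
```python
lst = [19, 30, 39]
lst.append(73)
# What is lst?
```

[19, 30, 39, 73]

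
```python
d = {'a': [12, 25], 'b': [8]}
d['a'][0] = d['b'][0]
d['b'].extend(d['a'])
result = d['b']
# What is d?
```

After line 1: d = {'a': [12, 25], 'b': [8]}
After line 2 (a[0] = b[0] = 8): d = {'a': [8, 25], 'b': [8]}
After line 3 (b.extend(a) appends [8, 25]): d = {'a': [8, 25], 'b': [8, 8, 25]}
After line 4: result = d['b'] = [8, 8, 25]

{'a': [8, 25], 'b': [8, 8, 25]}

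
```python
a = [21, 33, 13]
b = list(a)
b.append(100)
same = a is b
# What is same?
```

After line 1: a = [21, 33, 13]
After line 2 (b = list(a) is a shallow copy, new object): a = [21, 33, 13], b = [21, 33, 13]
After line 3 (append only mutates b): a = [21, 33, 13], b = [21, 33, 13, 100]
After line 4 (same = a is b; different objects -> False): same = False

False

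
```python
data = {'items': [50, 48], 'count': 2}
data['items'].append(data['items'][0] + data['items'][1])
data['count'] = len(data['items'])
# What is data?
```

After line 1: data = {'items': [50, 48], 'count': 2}
After line 2 (append 50 + 48 = 98): data = {'items': [50, 48, 98], 'count': 2}
After line 3 (count = len(items) = 3): data = {'items': [50, 48, 98], 'count': 3}

{'items': [50, 48, 98], 'count': 3}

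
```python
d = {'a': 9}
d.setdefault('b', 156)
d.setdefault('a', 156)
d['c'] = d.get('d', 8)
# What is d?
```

After line 1: d = {'a': 9}
After line 2 (setdefault adds 'b'=156): d = {'a': 9, 'b': 156}
After line 3 (setdefault 'a' no-op, already exists): d = {'a': 9, 'b': 156}
After line 4 (get('d', 8) returns default since 'd' not in d): d = {'a': 9, 'b': 156, 'c': 8}

{'a': 9, 'b': 156, 'c': 8}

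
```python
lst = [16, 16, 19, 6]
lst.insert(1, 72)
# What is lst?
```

[16, 72, 16, 19, 6]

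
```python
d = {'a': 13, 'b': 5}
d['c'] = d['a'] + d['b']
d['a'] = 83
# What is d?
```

After line 1: d = {'a': 13, 'b': 5}
After line 2 (d['c'] = 13 + 5): d = {'a': 13, 'b': 5, 'c': 18}
After line 3: d = {'a': 83, 'b': 5, 'c': 18}

{'a': 83, 'b': 5, 'c': 18}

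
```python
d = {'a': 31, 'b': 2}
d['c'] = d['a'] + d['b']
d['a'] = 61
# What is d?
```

After line 1: d = {'a': 31, 'b': 2}
After line 2 (d['c'] = 31 + 2): d = {'a': 31, 'b': 2, 'c': 33}
After line 3: d = {'a': 61, 'b': 2, 'c': 33}

{'a': 61, 'b': 2, 'c': 33}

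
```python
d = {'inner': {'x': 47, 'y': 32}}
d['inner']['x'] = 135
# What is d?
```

After line 1: d = {'inner': {'x': 47, 'y': 32}}
After line 2 (inner x overwritten): d = {'inner': {'x': 135, 'y': 32}}

{'inner': {'x': 135, 'y': 32}}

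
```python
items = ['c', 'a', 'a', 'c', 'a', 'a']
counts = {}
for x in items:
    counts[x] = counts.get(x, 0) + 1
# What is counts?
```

Initial: counts = {}, items = ['c', 'a', 'a', 'c', 'a', 'a']
See 'c': counts = {'c': 1}
See 'a': counts = {'c': 1, 'a': 1}
See 'a': counts = {'c': 1, 'a': 2}
See 'c': counts = {'c': 2, 'a': 2}
See 'a': counts = {'c': 2, 'a': 3}
See 'a': counts = {'c': 2, 'a': 4}

{'c': 2, 'a': 4}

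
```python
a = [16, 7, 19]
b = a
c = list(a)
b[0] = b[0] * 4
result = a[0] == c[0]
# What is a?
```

After line 1: a = [16, 7, 19]
After line 2 (b = a, alias): a = [16, 7, 19], b = [16, 7, 19]
After line 3 (c = list(a) is a copy, new object): c = [16, 7, 19]
After line 4 (b[0] = 16 * 4 = 64; mutates shared a/b): a = b = [64, 7, 19], c = [16, 7, 19]
After line 5 (a[0] = 64, c[0] = 16; result = False)

[64, 7, 19]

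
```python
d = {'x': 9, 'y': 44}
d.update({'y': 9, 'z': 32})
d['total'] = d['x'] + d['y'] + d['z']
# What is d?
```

After line 1: d = {'x': 9, 'y': 44}
After line 2 (y overwritten, z added): d = {'x': 9, 'y': 9, 'z': 32}
After line 3 (total = 9 + 9 + 32 = 50): d = {'x': 9, 'y': 9, 'z': 32, 'total': 50}

{'x': 9, 'y': 9, 'z': 32, 'total': 50}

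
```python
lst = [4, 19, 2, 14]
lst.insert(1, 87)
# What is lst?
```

[4, 87, 19, 2, 14]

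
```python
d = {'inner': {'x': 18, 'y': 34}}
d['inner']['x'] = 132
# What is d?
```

After line 1: d = {'inner': {'x': 18, 'y': 34}}
After line 2 (inner x overwritten): d = {'inner': {'x': 132, 'y': 34}}

{'inner': {'x': 132, 'y': 34}}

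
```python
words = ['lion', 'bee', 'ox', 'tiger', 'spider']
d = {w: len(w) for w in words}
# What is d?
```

{'lion': 4, 'bee': 3, 'ox': 2, 'tiger': 5, 'spider': 6}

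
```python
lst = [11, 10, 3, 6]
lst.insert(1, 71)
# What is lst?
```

[11, 71, 10, 3, 6]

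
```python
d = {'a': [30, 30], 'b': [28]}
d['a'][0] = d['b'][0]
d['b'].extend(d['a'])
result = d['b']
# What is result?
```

After line 1: d = {'a': [30, 30], 'b': [28]}
After line 2 (a[0] = b[0] = 28): d = {'a': [28, 30], 'b': [28]}
After line 3 (b.extend(a) appends [28, 30]): d = {'a': [28, 30], 'b': [28, 28, 30]}
After line 4: result = d['b'] = [28, 28, 30]

[28, 28, 30]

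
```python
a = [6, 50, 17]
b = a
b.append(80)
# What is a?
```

After line 1: a = [6, 50, 17]
After line 2 (b = a is an alias, same object): a = [6, 50, 17], b = [6, 50, 17]
After line 3 (b.append mutates the shared list): a = [6, 50, 17, 80], b = [6, 50, 17, 80]

[6, 50, 17, 80]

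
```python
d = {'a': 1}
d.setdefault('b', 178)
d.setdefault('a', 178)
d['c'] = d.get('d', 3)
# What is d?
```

After line 1: d = {'a': 1}
After line 2 (setdefault adds 'b'=178): d = {'a': 1, 'b': 178}
After line 3 (setdefault 'a' no-op, already exists): d = {'a': 1, 'b': 178}
After line 4 (get('d', 3) returns default since 'd' not in d): d = {'a': 1, 'b': 178, 'c': 3}

{'a': 1, 'b': 178, 'c': 3}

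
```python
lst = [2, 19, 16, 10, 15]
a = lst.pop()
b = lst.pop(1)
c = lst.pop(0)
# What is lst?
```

After line 1: lst = [2, 19, 16, 10, 15]
After line 2 (pop() -> a = 15): lst = [2, 19, 16, 10]
After line 3 (pop(1) -> b = 19): lst = [2, 16, 10]
After line 4 (pop(0) -> c = 2): lst = [16, 10]

[16, 10]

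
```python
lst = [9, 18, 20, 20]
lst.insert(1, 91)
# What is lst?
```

[9, 91, 18, 20, 20]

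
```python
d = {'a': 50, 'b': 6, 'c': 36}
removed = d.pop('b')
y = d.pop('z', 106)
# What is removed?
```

After line 1: d = {'a': 50, 'b': 6, 'c': 36}
After line 2 (pop 'b' returns 6): d = {'a': 50, 'c': 36}, removed = 6
After line 3 (pop 'z' missing, returns default 106): d = {'a': 50, 'c': 36}, y = 106

6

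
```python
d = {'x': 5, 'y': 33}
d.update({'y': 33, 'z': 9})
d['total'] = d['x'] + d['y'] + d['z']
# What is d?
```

After line 1: d = {'x': 5, 'y': 33}
After line 2 (y overwritten, z added): d = {'x': 5, 'y': 33, 'z': 9}
After line 3 (total = 5 + 33 + 9 = 47): d = {'x': 5, 'y': 33, 'z': 9, 'total': 47}

{'x': 5, 'y': 33, 'z': 9, 'total': 47}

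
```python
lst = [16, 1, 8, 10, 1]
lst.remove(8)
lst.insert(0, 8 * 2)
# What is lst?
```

After line 1: lst = [16, 1, 8, 10, 1]
After line 2 (remove first 8): lst = [16, 1, 10, 1]
After line 3 (insert 16 at index 0): lst = [16, 16, 1, 10, 1]

[16, 16, 1, 10, 1]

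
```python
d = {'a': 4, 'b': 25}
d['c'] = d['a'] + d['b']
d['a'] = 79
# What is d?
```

After line 1: d = {'a': 4, 'b': 25}
After line 2 (d['c'] = 4 + 25): d = {'a': 4, 'b': 25, 'c': 29}
After line 3: d = {'a': 79, 'b': 25, 'c': 29}

{'a': 79, 'b': 25, 'c': 29}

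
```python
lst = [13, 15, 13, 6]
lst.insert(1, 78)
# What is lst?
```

[13, 78, 15, 13, 6]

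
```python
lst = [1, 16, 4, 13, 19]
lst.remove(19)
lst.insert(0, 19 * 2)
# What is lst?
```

After line 1: lst = [1, 16, 4, 13, 19]
After line 2 (remove first 19): lst = [1, 16, 4, 13]
After line 3 (insert 38 at index 0): lst = [38, 1, 16, 4, 13]

[38, 1, 16, 4, 13]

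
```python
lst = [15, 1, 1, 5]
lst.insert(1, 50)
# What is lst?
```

[15, 50, 1, 1, 5]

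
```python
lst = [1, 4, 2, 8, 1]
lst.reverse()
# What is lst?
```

[1, 8, 2, 4, 1]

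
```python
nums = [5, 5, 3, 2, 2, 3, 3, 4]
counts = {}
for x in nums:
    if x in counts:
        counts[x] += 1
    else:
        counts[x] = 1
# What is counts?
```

Initial: counts = {}, nums = [5, 5, 3, 2, 2, 3, 3, 4]
See 5: counts = {5: 1}
See 5: counts = {5: 2}
See 3: counts = {5: 2, 3: 1}
See 2: counts = {5: 2, 3: 1, 2: 1}
See 2: counts = {5: 2, 3: 1, 2: 2}
See 3: counts = {5: 2, 3: 2, 2: 2}
See 3: counts = {5: 2, 3: 3, 2: 2}
See 4: counts = {5: 2, 3: 3, 2: 2, 4: 1}

{5: 2, 3: 3, 2: 2, 4: 1}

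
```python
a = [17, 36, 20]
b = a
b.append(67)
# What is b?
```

After line 1: a = [17, 36, 20]
After line 2 (b = a is an alias, same object): a = [17, 36, 20], b = [17, 36, 20]
After line 3 (b.append mutates the shared list): a = [17, 36, 20, 67], b = [17, 36, 20, 67]

[17, 36, 20, 67]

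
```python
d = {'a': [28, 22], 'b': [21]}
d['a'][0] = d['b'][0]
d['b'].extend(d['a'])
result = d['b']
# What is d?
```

After line 1: d = {'a': [28, 22], 'b': [21]}
After line 2 (a[0] = b[0] = 21): d = {'a': [21, 22], 'b': [21]}
After line 3 (b.extend(a) appends [21, 22]): d = {'a': [21, 22], 'b': [21, 21, 22]}
After line 4: result = d['b'] = [21, 21, 22]

{'a': [21, 22], 'b': [21, 21, 22]}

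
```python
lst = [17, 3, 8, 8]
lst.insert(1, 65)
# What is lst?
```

[17, 65, 3, 8, 8]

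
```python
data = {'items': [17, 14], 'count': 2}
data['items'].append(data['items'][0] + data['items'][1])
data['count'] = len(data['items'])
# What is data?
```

After line 1: data = {'items': [17, 14], 'count': 2}
After line 2 (append 17 + 14 = 31): data = {'items': [17, 14, 31], 'count': 2}
After line 3 (count = len(items) = 3): data = {'items': [17, 14, 31], 'count': 3}

{'items': [17, 14, 31], 'count': 3}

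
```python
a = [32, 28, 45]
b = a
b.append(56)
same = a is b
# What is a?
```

After line 1: a = [32, 28, 45]
After line 2 (b = a is an alias, same object): a = [32, 28, 45], b = [32, 28, 45]
After line 3 (b.append mutates the shared list): a = [32, 28, 45, 56], b = [32, 28, 45, 56]
After line 4 (same = a is b; same object -> True): same = True

[32, 28, 45, 56]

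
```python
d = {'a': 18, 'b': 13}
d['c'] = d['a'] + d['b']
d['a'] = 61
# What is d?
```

After line 1: d = {'a': 18, 'b': 13}
After line 2 (d['c'] = 18 + 13): d = {'a': 18, 'b': 13, 'c': 31}
After line 3: d = {'a': 61, 'b': 13, 'c': 31}

{'a': 61, 'b': 13, 'c': 31}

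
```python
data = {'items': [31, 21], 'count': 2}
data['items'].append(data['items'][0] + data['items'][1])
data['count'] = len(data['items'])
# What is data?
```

After line 1: data = {'items': [31, 21], 'count': 2}
After line 2 (append 31 + 21 = 52): data = {'items': [31, 21, 52], 'count': 2}
After line 3 (count = len(items) = 3): data = {'items': [31, 21, 52], 'count': 3}

{'items': [31, 21, 52], 'count': 3}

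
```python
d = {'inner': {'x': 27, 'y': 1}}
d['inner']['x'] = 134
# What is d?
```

After line 1: d = {'inner': {'x': 27, 'y': 1}}
After line 2 (inner x overwritten): d = {'inner': {'x': 134, 'y': 1}}

{'inner': {'x': 134, 'y': 1}}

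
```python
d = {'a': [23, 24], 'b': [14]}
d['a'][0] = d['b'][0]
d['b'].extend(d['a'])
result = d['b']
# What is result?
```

After line 1: d = {'a': [23, 24], 'b': [14]}
After line 2 (a[0] = b[0] = 14): d = {'a': [14, 24], 'b': [14]}
After line 3 (b.extend(a) appends [14, 24]): d = {'a': [14, 24], 'b': [14, 14, 24]}
After line 4: result = d['b'] = [14, 14, 24]

[14, 14, 24]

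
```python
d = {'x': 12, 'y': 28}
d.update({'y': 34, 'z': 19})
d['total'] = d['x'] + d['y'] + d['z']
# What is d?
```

After line 1: d = {'x': 12, 'y': 28}
After line 2 (y overwritten, z added): d = {'x': 12, 'y': 34, 'z': 19}
After line 3 (total = 12 + 34 + 19 = 65): d = {'x': 12, 'y': 34, 'z': 19, 'total': 65}

{'x': 12, 'y': 34, 'z': 19, 'total': 65}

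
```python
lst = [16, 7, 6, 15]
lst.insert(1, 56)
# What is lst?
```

[16, 56, 7, 6, 15]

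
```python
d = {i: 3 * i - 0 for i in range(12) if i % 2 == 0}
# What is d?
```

{0: 0, 2: 6, 4: 12, 6: 18, 8: 24, 10: 30}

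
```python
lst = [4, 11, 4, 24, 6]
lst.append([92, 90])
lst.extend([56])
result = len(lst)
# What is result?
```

After line 1: lst = [4, 11, 4, 24, 6]
After line 2 (append adds [92, 90] as single element): lst = [4, 11, 4, 24, 6, [92, 90]]
After line 3 (extend unpacks [56], adds 56): lst = [4, 11, 4, 24, 6, [92, 90], 56]
After line 4: result = len(lst) = 7

7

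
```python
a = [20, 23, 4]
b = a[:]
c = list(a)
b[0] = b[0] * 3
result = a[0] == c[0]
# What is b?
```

After line 1: a = [20, 23, 4]
After line 2 (b = a[:], copy): a = [20, 23, 4], b = [20, 23, 4]
After line 3 (c = list(a) is a copy, new object): c = [20, 23, 4]
After line 4 (b[0] = 20 * 3 = 60; only b mutates (copy)): a = [20, 23, 4], b = [60, 23, 4], c = [20, 23, 4]
After line 5 (a[0] = 20, c[0] = 20; result = True)

[60, 23, 4]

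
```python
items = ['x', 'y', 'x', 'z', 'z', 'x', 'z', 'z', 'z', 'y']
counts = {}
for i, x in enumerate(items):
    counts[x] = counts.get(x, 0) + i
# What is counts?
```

Initial: counts = {}, items = ['x', 'y', 'x', 'z', 'z', 'x', 'z', 'z', 'z', 'y']
i=0, x='x': counts = {'x': 0}
i=1, x='y': counts = {'x': 0, 'y': 1}
i=2, x='x': counts = {'x': 2, 'y': 1}
i=3, x='z': counts = {'x': 2, 'y': 1, 'z': 3}
i=4, x='z': counts = {'x': 2, 'y': 1, 'z': 7}
i=5, x='x': counts = {'x': 7, 'y': 1, 'z': 7}
i=6, x='z': counts = {'x': 7, 'y': 1, 'z': 13}
i=7, x='z': counts = {'x': 7, 'y': 1, 'z': 20}
i=8, x='z': counts = {'x': 7, 'y': 1, 'z': 28}
i=9, x='y': counts = {'x': 7, 'y': 10, 'z': 28}

{'x': 7, 'y': 10, 'z': 28}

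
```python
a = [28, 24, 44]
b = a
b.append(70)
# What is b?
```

After line 1: a = [28, 24, 44]
After line 2 (b = a is an alias, same object): a = [28, 24, 44], b = [28, 24, 44]
After line 3 (b.append mutates the shared list): a = [28, 24, 44, 70], b = [28, 24, 44, 70]

[28, 24, 44, 70]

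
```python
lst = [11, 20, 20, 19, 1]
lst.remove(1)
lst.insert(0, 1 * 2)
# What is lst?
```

After line 1: lst = [11, 20, 20, 19, 1]
After line 2 (remove first 1): lst = [11, 20, 20, 19]
After line 3 (insert 2 at index 0): lst = [2, 11, 20, 20, 19]

[2, 11, 20, 20, 19]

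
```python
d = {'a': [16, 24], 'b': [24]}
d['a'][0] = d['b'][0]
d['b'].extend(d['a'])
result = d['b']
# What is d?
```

After line 1: d = {'a': [16, 24], 'b': [24]}
After line 2 (a[0] = b[0] = 24): d = {'a': [24, 24], 'b': [24]}
After line 3 (b.extend(a) appends [24, 24]): d = {'a': [24, 24], 'b': [24, 24, 24]}
After line 4: result = d['b'] = [24, 24, 24]

{'a': [24, 24], 'b': [24, 24, 24]}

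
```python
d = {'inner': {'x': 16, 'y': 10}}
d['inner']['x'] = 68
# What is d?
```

After line 1: d = {'inner': {'x': 16, 'y': 10}}
After line 2 (inner x overwritten): d = {'inner': {'x': 68, 'y': 10}}

{'inner': {'x': 68, 'y': 10}}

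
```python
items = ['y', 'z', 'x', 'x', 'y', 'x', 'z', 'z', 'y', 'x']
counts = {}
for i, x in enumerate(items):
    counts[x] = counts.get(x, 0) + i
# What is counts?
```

Initial: counts = {}, items = ['y', 'z', 'x', 'x', 'y', 'x', 'z', 'z', 'y', 'x']
i=0, x='y': counts = {'y': 0}
i=1, x='z': counts = {'y': 0, 'z': 1}
i=2, x='x': counts = {'y': 0, 'z': 1, 'x': 2}
i=3, x='x': counts = {'y': 0, 'z': 1, 'x': 5}
i=4, x='y': counts = {'y': 4, 'z': 1, 'x': 5}
i=5, x='x': counts = {'y': 4, 'z': 1, 'x': 10}
i=6, x='z': counts = {'y': 4, 'z': 7, 'x': 10}
i=7, x='z': counts = {'y': 4, 'z': 14, 'x': 10}
i=8, x='y': counts = {'y': 12, 'z': 14, 'x': 10}
i=9, x='x': counts = {'y': 12, 'z': 14, 'x': 19}

{'y': 12, 'z': 14, 'x': 19}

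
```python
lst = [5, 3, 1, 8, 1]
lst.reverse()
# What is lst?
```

[1, 8, 1, 3, 5]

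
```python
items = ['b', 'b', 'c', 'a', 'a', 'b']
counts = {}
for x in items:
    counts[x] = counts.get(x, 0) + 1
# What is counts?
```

Initial: counts = {}, items = ['b', 'b', 'c', 'a', 'a', 'b']
See 'b': counts = {'b': 1}
See 'b': counts = {'b': 2}
See 'c': counts = {'b': 2, 'c': 1}
See 'a': counts = {'b': 2, 'c': 1, 'a': 1}
See 'a': counts = {'b': 2, 'c': 1, 'a': 2}
See 'b': counts = {'b': 3, 'c': 1, 'a': 2}

{'b': 3, 'c': 1, 'a': 2}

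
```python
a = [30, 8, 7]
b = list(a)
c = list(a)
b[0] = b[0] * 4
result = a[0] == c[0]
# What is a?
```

After line 1: a = [30, 8, 7]
After line 2 (b = list(a), copy): a = [30, 8, 7], b = [30, 8, 7]
After line 3 (c = list(a) is a copy, new object): c = [30, 8, 7]
After line 4 (b[0] = 30 * 4 = 120; only b mutates (copy)): a = [30, 8, 7], b = [120, 8, 7], c = [30, 8, 7]
After line 5 (a[0] = 30, c[0] = 30; result = True)

[30, 8, 7]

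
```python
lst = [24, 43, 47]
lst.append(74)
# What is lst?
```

[24, 43, 47, 74]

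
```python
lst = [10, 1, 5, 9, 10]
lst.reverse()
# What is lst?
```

[10, 9, 5, 1, 10]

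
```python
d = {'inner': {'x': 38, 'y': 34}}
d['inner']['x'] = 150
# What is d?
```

After line 1: d = {'inner': {'x': 38, 'y': 34}}
After line 2 (inner x overwritten): d = {'inner': {'x': 150, 'y': 34}}

{'inner': {'x': 150, 'y': 34}}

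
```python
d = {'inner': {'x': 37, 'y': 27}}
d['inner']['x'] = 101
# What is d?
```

After line 1: d = {'inner': {'x': 37, 'y': 27}}
After line 2 (inner x overwritten): d = {'inner': {'x': 101, 'y': 27}}

{'inner': {'x': 101, 'y': 27}}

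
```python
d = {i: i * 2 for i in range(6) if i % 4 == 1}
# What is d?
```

{1: 2, 5: 10}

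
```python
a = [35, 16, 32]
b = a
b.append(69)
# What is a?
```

After line 1: a = [35, 16, 32]
After line 2 (b = a is an alias, same object): a = [35, 16, 32], b = [35, 16, 32]
After line 3 (b.append mutates the shared list): a = [35, 16, 32, 69], b = [35, 16, 32, 69]

[35, 16, 32, 69]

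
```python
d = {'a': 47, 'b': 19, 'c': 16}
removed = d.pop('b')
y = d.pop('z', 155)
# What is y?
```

After line 1: d = {'a': 47, 'b': 19, 'c': 16}
After line 2 (pop 'b' returns 19): d = {'a': 47, 'c': 16}, removed = 19
After line 3 (pop 'z' missing, returns default 155): d = {'a': 47, 'c': 16}, y = 155

155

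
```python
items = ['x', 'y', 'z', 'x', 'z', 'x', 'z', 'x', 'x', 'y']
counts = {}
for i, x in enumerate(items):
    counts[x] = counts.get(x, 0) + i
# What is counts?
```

Initial: counts = {}, items = ['x', 'y', 'z', 'x', 'z', 'x', 'z', 'x', 'x', 'y']
i=0, x='x': counts = {'x': 0}
i=1, x='y': counts = {'x': 0, 'y': 1}
i=2, x='z': counts = {'x': 0, 'y': 1, 'z': 2}
i=3, x='x': counts = {'x': 3, 'y': 1, 'z': 2}
i=4, x='z': counts = {'x': 3, 'y': 1, 'z': 6}
i=5, x='x': counts = {'x': 8, 'y': 1, 'z': 6}
i=6, x='z': counts = {'x': 8, 'y': 1, 'z': 12}
i=7, x='x': counts = {'x': 15, 'y': 1, 'z': 12}
i=8, x='x': counts = {'x': 23, 'y': 1, 'z': 12}
i=9, x='y': counts = {'x': 23, 'y': 10, 'z': 12}

{'x': 23, 'y': 10, 'z': 12}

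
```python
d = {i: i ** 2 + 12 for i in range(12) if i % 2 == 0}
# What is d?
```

{0: 12, 2: 16, 4: 28, 6: 48, 8: 76, 10: 112}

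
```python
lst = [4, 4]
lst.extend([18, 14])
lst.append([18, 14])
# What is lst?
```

After line 1: lst = [4, 4]
After line 2 (extend unpacks [18, 14]): lst = [4, 4, 18, 14]
After line 3 (append adds [18, 14] as single element): lst = [4, 4, 18, 14, [18, 14]]

[4, 4, 18, 14, [18, 14]]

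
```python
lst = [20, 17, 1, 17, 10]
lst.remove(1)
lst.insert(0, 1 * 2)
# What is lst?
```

After line 1: lst = [20, 17, 1, 17, 10]
After line 2 (remove first 1): lst = [20, 17, 17, 10]
After line 3 (insert 2 at index 0): lst = [2, 20, 17, 17, 10]

[2, 20, 17, 17, 10]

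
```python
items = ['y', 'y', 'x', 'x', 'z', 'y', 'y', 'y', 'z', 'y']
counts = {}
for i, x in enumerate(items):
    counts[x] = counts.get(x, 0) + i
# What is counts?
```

Initial: counts = {}, items = ['y', 'y', 'x', 'x', 'z', 'y', 'y', 'y', 'z', 'y']
i=0, x='y': counts = {'y': 0}
i=1, x='y': counts = {'y': 1}
i=2, x='x': counts = {'y': 1, 'x': 2}
i=3, x='x': counts = {'y': 1, 'x': 5}
i=4, x='z': counts = {'y': 1, 'x': 5, 'z': 4}
i=5, x='y': counts = {'y': 6, 'x': 5, 'z': 4}
i=6, x='y': counts = {'y': 12, 'x': 5, 'z': 4}
i=7, x='y': counts = {'y': 19, 'x': 5, 'z': 4}
i=8, x='z': counts = {'y': 19, 'x': 5, 'z': 12}
i=9, x='y': counts = {'y': 28, 'x': 5, 'z': 12}

{'y': 28, 'x': 5, 'z': 12}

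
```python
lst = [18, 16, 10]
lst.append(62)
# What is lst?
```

[18, 16, 10, 62]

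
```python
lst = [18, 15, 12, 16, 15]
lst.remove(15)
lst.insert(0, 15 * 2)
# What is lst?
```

After line 1: lst = [18, 15, 12, 16, 15]
After line 2 (remove first 15): lst = [18, 12, 16, 15]
After line 3 (insert 30 at index 0): lst = [30, 18, 12, 16, 15]

[30, 18, 12, 16, 15]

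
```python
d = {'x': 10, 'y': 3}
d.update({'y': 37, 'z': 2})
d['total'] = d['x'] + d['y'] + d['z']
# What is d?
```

After line 1: d = {'x': 10, 'y': 3}
After line 2 (y overwritten, z added): d = {'x': 10, 'y': 37, 'z': 2}
After line 3 (total = 10 + 37 + 2 = 49): d = {'x': 10, 'y': 37, 'z': 2, 'total': 49}

{'x': 10, 'y': 37, 'z': 2, 'total': 49}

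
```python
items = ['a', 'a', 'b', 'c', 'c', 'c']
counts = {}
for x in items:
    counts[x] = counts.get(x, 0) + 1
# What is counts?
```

Initial: counts = {}, items = ['a', 'a', 'b', 'c', 'c', 'c']
See 'a': counts = {'a': 1}
See 'a': counts = {'a': 2}
See 'b': counts = {'a': 2, 'b': 1}
See 'c': counts = {'a': 2, 'b': 1, 'c': 1}
See 'c': counts = {'a': 2, 'b': 1, 'c': 2}
See 'c': counts = {'a': 2, 'b': 1, 'c': 3}

{'a': 2, 'b': 1, 'c': 3}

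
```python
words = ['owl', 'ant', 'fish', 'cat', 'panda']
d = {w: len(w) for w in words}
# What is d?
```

{'owl': 3, 'ant': 3, 'fish': 4, 'cat': 3, 'panda': 5}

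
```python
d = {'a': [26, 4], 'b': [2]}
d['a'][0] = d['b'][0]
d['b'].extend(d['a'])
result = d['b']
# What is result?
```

After line 1: d = {'a': [26, 4], 'b': [2]}
After line 2 (a[0] = b[0] = 2): d = {'a': [2, 4], 'b': [2]}
After line 3 (b.extend(a) appends [2, 4]): d = {'a': [2, 4], 'b': [2, 2, 4]}
After line 4: result = d['b'] = [2, 2, 4]

[2, 2, 4]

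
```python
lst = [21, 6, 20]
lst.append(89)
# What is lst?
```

[21, 6, 20, 89]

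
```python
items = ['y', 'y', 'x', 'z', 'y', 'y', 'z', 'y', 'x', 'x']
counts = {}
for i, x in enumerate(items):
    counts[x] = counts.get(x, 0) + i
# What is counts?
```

Initial: counts = {}, items = ['y', 'y', 'x', 'z', 'y', 'y', 'z', 'y', 'x', 'x']
i=0, x='y': counts = {'y': 0}
i=1, x='y': counts = {'y': 1}
i=2, x='x': counts = {'y': 1, 'x': 2}
i=3, x='z': counts = {'y': 1, 'x': 2, 'z': 3}
i=4, x='y': counts = {'y': 5, 'x': 2, 'z': 3}
i=5, x='y': counts = {'y': 10, 'x': 2, 'z': 3}
i=6, x='z': counts = {'y': 10, 'x': 2, 'z': 9}
i=7, x='y': counts = {'y': 17, 'x': 2, 'z': 9}
i=8, x='x': counts = {'y': 17, 'x': 10, 'z': 9}
i=9, x='x': counts = {'y': 17, 'x': 19, 'z': 9}

{'y': 17, 'x': 19, 'z': 9}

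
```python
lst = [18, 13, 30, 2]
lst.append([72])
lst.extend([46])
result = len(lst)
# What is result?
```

After line 1: lst = [18, 13, 30, 2]
After line 2 (append adds [72] as single element): lst = [18, 13, 30, 2, [72]]
After line 3 (extend unpacks [46], adds 46): lst = [18, 13, 30, 2, [72], 46]
After line 4: result = len(lst) = 6

6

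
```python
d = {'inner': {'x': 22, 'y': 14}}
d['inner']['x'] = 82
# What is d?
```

After line 1: d = {'inner': {'x': 22, 'y': 14}}
After line 2 (inner x overwritten): d = {'inner': {'x': 82, 'y': 14}}

{'inner': {'x': 82, 'y': 14}}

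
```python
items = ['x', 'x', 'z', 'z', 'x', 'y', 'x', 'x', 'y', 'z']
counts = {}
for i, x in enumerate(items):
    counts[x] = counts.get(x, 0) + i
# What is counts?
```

Initial: counts = {}, items = ['x', 'x', 'z', 'z', 'x', 'y', 'x', 'x', 'y', 'z']
i=0, x='x': counts = {'x': 0}
i=1, x='x': counts = {'x': 1}
i=2, x='z': counts = {'x': 1, 'z': 2}
i=3, x='z': counts = {'x': 1, 'z': 5}
i=4, x='x': counts = {'x': 5, 'z': 5}
i=5, x='y': counts = {'x': 5, 'z': 5, 'y': 5}
i=6, x='x': counts = {'x': 11, 'z': 5, 'y': 5}
i=7, x='x': counts = {'x': 18, 'z': 5, 'y': 5}
i=8, x='y': counts = {'x': 18, 'z': 5, 'y': 13}
i=9, x='z': counts = {'x': 18, 'z': 14, 'y': 13}

{'x': 18, 'z': 14, 'y': 13}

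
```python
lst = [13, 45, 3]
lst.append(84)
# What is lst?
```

[13, 45, 3, 84]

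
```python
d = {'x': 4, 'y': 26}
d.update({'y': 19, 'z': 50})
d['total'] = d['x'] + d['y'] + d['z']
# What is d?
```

After line 1: d = {'x': 4, 'y': 26}
After line 2 (y overwritten, z added): d = {'x': 4, 'y': 19, 'z': 50}
After line 3 (total = 4 + 19 + 50 = 73): d = {'x': 4, 'y': 19, 'z': 50, 'total': 73}

{'x': 4, 'y': 19, 'z': 50, 'total': 73}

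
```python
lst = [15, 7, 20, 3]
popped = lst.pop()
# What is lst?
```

[15, 7, 20]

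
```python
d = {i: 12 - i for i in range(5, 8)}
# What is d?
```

{5: 7, 6: 6, 7: 5}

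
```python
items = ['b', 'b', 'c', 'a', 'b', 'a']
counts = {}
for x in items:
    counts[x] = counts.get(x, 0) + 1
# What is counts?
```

Initial: counts = {}, items = ['b', 'b', 'c', 'a', 'b', 'a']
See 'b': counts = {'b': 1}
See 'b': counts = {'b': 2}
See 'c': counts = {'b': 2, 'c': 1}
See 'a': counts = {'b': 2, 'c': 1, 'a': 1}
See 'b': counts = {'b': 3, 'c': 1, 'a': 1}
See 'a': counts = {'b': 3, 'c': 1, 'a': 2}

{'b': 3, 'c': 1, 'a': 2}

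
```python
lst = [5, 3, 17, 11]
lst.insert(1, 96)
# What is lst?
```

[5, 96, 3, 17, 11]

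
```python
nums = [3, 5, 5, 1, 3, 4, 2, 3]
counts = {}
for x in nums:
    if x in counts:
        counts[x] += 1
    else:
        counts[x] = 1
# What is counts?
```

Initial: counts = {}, nums = [3, 5, 5, 1, 3, 4, 2, 3]
See 3: counts = {3: 1}
See 5: counts = {3: 1, 5: 1}
See 5: counts = {3: 1, 5: 2}
See 1: counts = {3: 1, 5: 2, 1: 1}
See 3: counts = {3: 2, 5: 2, 1: 1}
See 4: counts = {3: 2, 5: 2, 1: 1, 4: 1}
See 2: counts = {3: 2, 5: 2, 1: 1, 4: 1, 2: 1}
See 3: counts = {3: 3, 5: 2, 1: 1, 4: 1, 2: 1}

{3: 3, 5: 2, 1: 1, 4: 1, 2: 1}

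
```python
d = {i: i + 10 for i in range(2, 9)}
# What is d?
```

{2: 12, 3: 13, 4: 14, 5: 15, 6: 16, 7: 17, 8: 18}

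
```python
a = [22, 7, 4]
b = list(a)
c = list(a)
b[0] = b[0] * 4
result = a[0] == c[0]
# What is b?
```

After line 1: a = [22, 7, 4]
After line 2 (b = list(a), copy): a = [22, 7, 4], b = [22, 7, 4]
After line 3 (c = list(a) is a copy, new object): c = [22, 7, 4]
After line 4 (b[0] = 22 * 4 = 88; only b mutates (copy)): a = [22, 7, 4], b = [88, 7, 4], c = [22, 7, 4]
After line 5 (a[0] = 22, c[0] = 22; result = True)

[88, 7, 4]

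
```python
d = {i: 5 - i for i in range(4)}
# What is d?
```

{0: 5, 1: 4, 2: 3, 3: 2}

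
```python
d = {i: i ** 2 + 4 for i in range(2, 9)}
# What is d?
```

{2: 8, 3: 13, 4: 20, 5: 29, 6: 40, 7: 53, 8: 68}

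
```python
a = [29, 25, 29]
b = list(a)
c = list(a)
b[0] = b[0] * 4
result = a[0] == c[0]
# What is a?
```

After line 1: a = [29, 25, 29]
After line 2 (b = list(a), copy): a = [29, 25, 29], b = [29, 25, 29]
After line 3 (c = list(a) is a copy, new object): c = [29, 25, 29]
After line 4 (b[0] = 29 * 4 = 116; only b mutates (copy)): a = [29, 25, 29], b = [116, 25, 29], c = [29, 25, 29]
After line 5 (a[0] = 29, c[0] = 29; result = True)

[29, 25, 29]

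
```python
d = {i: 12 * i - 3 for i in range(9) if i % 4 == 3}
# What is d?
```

{3: 33, 7: 81}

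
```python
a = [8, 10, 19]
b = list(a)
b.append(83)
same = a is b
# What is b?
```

After line 1: a = [8, 10, 19]
After line 2 (b = list(a) is a shallow copy, new object): a = [8, 10, 19], b = [8, 10, 19]
After line 3 (append only mutates b): a = [8, 10, 19], b = [8, 10, 19, 83]
After line 4 (same = a is b; different objects -> False): same = False

[8, 10, 19, 83]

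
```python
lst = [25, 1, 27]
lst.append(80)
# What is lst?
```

[25, 1, 27, 80]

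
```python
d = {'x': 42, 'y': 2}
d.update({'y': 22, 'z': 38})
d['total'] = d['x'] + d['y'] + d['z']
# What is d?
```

After line 1: d = {'x': 42, 'y': 2}
After line 2 (y overwritten, z added): d = {'x': 42, 'y': 22, 'z': 38}
After line 3 (total = 42 + 22 + 38 = 102): d = {'x': 42, 'y': 22, 'z': 38, 'total': 102}

{'x': 42, 'y': 22, 'z': 38, 'total': 102}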